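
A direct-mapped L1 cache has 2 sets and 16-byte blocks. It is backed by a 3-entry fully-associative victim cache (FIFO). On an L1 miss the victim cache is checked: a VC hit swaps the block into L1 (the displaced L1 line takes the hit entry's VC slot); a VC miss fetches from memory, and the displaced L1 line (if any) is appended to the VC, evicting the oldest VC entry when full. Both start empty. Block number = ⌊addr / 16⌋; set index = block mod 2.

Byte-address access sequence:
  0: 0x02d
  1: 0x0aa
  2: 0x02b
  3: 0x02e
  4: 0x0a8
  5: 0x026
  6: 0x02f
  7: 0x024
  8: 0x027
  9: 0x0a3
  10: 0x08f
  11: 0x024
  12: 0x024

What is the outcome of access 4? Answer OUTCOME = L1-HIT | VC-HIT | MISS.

#0 0x2d→b2/s0 MISS; vc=[]
#1 0xaa→b10/s0 MISS; vc=[2]
#2 0x2b→b2/s0 VC-HIT; vc=[10]
#3 0x2e→b2/s0 L1-HIT; vc=[10]
#4 0xa8→b10/s0 VC-HIT; vc=[2]
#5 0x26→b2/s0 VC-HIT; vc=[10]
#6 0x2f→b2/s0 L1-HIT; vc=[10]
#7 0x24→b2/s0 L1-HIT; vc=[10]
#8 0x27→b2/s0 L1-HIT; vc=[10]
#9 0xa3→b10/s0 VC-HIT; vc=[2]
#10 0x8f→b8/s0 MISS; vc=[2,10]
#11 0x24→b2/s0 VC-HIT; vc=[8,10]
#12 0x24→b2/s0 L1-HIT; vc=[8,10]

OUTCOME = VC-HIT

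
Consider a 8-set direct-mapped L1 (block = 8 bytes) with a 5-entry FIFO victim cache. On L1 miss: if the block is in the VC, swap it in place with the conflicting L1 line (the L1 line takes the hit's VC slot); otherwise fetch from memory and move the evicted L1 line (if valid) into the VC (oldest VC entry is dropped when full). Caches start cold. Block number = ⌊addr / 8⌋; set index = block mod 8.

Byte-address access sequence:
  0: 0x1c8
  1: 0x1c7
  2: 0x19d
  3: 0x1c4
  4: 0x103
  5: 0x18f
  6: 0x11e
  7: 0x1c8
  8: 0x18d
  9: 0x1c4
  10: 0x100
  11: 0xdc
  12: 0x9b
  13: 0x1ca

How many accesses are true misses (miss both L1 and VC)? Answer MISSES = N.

0: 0x1c8 (blk 57, set 1) → MISS  vc=[]
1: 0x1c7 (blk 56, set 0) → MISS  vc=[]
2: 0x19d (blk 51, set 3) → MISS  vc=[]
3: 0x1c4 (blk 56, set 0) → L1-HIT  vc=[]
4: 0x103 (blk 32, set 0) → MISS  vc=[56]
5: 0x18f (blk 49, set 1) → MISS  vc=[56, 57]
6: 0x11e (blk 35, set 3) → MISS  vc=[56, 57, 51]
7: 0x1c8 (blk 57, set 1) → VC-HIT  vc=[56, 49, 51]
8: 0x18d (blk 49, set 1) → VC-HIT  vc=[56, 57, 51]
9: 0x1c4 (blk 56, set 0) → VC-HIT  vc=[32, 57, 51]
10: 0x100 (blk 32, set 0) → VC-HIT  vc=[56, 57, 51]
11: 0xdc (blk 27, set 3) → MISS  vc=[56, 57, 51, 35]
12: 0x9b (blk 19, set 3) → MISS  vc=[56, 57, 51, 35, 27]
13: 0x1ca (blk 57, set 1) → VC-HIT  vc=[56, 49, 51, 35, 27]

MISSES = 8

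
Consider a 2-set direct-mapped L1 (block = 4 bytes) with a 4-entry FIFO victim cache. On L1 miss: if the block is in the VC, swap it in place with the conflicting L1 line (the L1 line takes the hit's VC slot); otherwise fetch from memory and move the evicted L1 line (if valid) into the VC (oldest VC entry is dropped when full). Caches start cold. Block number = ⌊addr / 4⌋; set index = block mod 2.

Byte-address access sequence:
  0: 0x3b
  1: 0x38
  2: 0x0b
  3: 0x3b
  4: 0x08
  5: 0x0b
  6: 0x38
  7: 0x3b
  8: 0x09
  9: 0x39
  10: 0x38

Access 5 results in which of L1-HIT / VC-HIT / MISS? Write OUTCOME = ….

OUTCOME = L1-HIT

  [0] addr=0x3b blk=14 s=0: MISS | VC []
  [1] addr=0x38 blk=14 s=0: L1-HIT | VC []
  [2] addr=0xb blk=2 s=0: MISS | VC [14]
  [3] addr=0x3b blk=14 s=0: VC-HIT | VC [2]
  [4] addr=0x8 blk=2 s=0: VC-HIT | VC [14]
  [5] addr=0xb blk=2 s=0: L1-HIT | VC [14]
  [6] addr=0x38 blk=14 s=0: VC-HIT | VC [2]
  [7] addr=0x3b blk=14 s=0: L1-HIT | VC [2]
  [8] addr=0x9 blk=2 s=0: VC-HIT | VC [14]
  [9] addr=0x39 blk=14 s=0: VC-HIT | VC [2]
  [10] addr=0x38 blk=14 s=0: L1-HIT | VC [2]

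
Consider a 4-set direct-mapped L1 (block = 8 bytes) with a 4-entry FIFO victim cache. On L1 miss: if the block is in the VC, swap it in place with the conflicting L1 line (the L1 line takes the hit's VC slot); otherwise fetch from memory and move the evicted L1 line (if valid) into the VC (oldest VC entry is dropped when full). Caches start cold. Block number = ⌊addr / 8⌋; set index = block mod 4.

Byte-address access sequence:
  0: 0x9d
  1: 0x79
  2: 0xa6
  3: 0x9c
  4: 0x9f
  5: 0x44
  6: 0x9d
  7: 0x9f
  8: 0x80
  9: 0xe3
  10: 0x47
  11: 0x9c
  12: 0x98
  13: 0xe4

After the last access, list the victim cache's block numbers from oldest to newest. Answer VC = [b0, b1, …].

VC = [15, 20, 8, 16]

#0 0x9d→b19/s3 MISS; vc=[]
#1 0x79→b15/s3 MISS; vc=[19]
#2 0xa6→b20/s0 MISS; vc=[19]
#3 0x9c→b19/s3 VC-HIT; vc=[15]
#4 0x9f→b19/s3 L1-HIT; vc=[15]
#5 0x44→b8/s0 MISS; vc=[15,20]
#6 0x9d→b19/s3 L1-HIT; vc=[15,20]
#7 0x9f→b19/s3 L1-HIT; vc=[15,20]
#8 0x80→b16/s0 MISS; vc=[15,20,8]
#9 0xe3→b28/s0 MISS; vc=[15,20,8,16]
#10 0x47→b8/s0 VC-HIT; vc=[15,20,28,16]
#11 0x9c→b19/s3 L1-HIT; vc=[15,20,28,16]
#12 0x98→b19/s3 L1-HIT; vc=[15,20,28,16]
#13 0xe4→b28/s0 VC-HIT; vc=[15,20,8,16]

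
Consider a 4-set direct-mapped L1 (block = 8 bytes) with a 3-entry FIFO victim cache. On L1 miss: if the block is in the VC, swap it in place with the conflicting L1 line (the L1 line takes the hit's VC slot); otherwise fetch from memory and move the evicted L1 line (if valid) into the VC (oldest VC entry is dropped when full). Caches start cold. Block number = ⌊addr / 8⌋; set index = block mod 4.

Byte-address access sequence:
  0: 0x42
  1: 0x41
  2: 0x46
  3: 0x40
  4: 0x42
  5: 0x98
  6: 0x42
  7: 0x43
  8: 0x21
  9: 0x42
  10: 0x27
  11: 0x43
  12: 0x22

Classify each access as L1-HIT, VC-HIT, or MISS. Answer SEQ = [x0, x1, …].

0: 0x42 (blk 8, set 0) → MISS  vc=[]
1: 0x41 (blk 8, set 0) → L1-HIT  vc=[]
2: 0x46 (blk 8, set 0) → L1-HIT  vc=[]
3: 0x40 (blk 8, set 0) → L1-HIT  vc=[]
4: 0x42 (blk 8, set 0) → L1-HIT  vc=[]
5: 0x98 (blk 19, set 3) → MISS  vc=[]
6: 0x42 (blk 8, set 0) → L1-HIT  vc=[]
7: 0x43 (blk 8, set 0) → L1-HIT  vc=[]
8: 0x21 (blk 4, set 0) → MISS  vc=[8]
9: 0x42 (blk 8, set 0) → VC-HIT  vc=[4]
10: 0x27 (blk 4, set 0) → VC-HIT  vc=[8]
11: 0x43 (blk 8, set 0) → VC-HIT  vc=[4]
12: 0x22 (blk 4, set 0) → VC-HIT  vc=[8]

SEQ = [MISS, L1-HIT, L1-HIT, L1-HIT, L1-HIT, MISS, L1-HIT, L1-HIT, MISS, VC-HIT, VC-HIT, VC-HIT, VC-HIT]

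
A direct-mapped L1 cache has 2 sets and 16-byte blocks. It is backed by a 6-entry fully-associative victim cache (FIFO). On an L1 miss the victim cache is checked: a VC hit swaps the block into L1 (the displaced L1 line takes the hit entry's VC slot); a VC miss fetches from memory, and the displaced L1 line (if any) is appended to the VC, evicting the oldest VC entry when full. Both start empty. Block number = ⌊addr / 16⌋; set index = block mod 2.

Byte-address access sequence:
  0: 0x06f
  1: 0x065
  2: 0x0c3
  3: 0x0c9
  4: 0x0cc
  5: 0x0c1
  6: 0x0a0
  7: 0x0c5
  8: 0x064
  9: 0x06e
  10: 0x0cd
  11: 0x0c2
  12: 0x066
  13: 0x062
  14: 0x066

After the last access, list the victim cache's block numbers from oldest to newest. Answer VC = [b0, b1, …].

  [0] addr=0x6f blk=6 s=0: MISS | VC []
  [1] addr=0x65 blk=6 s=0: L1-HIT | VC []
  [2] addr=0xc3 blk=12 s=0: MISS | VC [6]
  [3] addr=0xc9 blk=12 s=0: L1-HIT | VC [6]
  [4] addr=0xcc blk=12 s=0: L1-HIT | VC [6]
  [5] addr=0xc1 blk=12 s=0: L1-HIT | VC [6]
  [6] addr=0xa0 blk=10 s=0: MISS | VC [6, 12]
  [7] addr=0xc5 blk=12 s=0: VC-HIT | VC [6, 10]
  [8] addr=0x64 blk=6 s=0: VC-HIT | VC [12, 10]
  [9] addr=0x6e blk=6 s=0: L1-HIT | VC [12, 10]
  [10] addr=0xcd blk=12 s=0: VC-HIT | VC [6, 10]
  [11] addr=0xc2 blk=12 s=0: L1-HIT | VC [6, 10]
  [12] addr=0x66 blk=6 s=0: VC-HIT | VC [12, 10]
  [13] addr=0x62 blk=6 s=0: L1-HIT | VC [12, 10]
  [14] addr=0x66 blk=6 s=0: L1-HIT | VC [12, 10]

VC = [12, 10]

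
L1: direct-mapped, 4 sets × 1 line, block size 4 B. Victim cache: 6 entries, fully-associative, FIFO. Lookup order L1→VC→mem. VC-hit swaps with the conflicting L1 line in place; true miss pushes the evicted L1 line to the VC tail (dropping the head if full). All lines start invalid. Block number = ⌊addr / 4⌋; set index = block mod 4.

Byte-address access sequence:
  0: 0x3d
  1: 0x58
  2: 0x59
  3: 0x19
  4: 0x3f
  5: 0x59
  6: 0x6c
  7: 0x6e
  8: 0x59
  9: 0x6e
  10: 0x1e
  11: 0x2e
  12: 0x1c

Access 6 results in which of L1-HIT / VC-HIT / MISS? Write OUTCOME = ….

OUTCOME = MISS

#0 0x3d→b15/s3 MISS; vc=[]
#1 0x58→b22/s2 MISS; vc=[]
#2 0x59→b22/s2 L1-HIT; vc=[]
#3 0x19→b6/s2 MISS; vc=[22]
#4 0x3f→b15/s3 L1-HIT; vc=[22]
#5 0x59→b22/s2 VC-HIT; vc=[6]
#6 0x6c→b27/s3 MISS; vc=[6,15]
#7 0x6e→b27/s3 L1-HIT; vc=[6,15]
#8 0x59→b22/s2 L1-HIT; vc=[6,15]
#9 0x6e→b27/s3 L1-HIT; vc=[6,15]
#10 0x1e→b7/s3 MISS; vc=[6,15,27]
#11 0x2e→b11/s3 MISS; vc=[6,15,27,7]
#12 0x1c→b7/s3 VC-HIT; vc=[6,15,27,11]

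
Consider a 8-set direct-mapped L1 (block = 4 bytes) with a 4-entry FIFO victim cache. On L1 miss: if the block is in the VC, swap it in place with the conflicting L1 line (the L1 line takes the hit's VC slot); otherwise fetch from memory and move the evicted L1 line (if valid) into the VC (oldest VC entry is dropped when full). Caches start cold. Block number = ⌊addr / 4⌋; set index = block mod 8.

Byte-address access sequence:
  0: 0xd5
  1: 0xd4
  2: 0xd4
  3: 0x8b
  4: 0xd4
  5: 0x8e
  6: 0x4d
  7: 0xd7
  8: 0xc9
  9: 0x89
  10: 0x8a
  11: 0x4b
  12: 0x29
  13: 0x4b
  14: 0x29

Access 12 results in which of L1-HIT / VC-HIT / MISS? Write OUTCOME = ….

0: 0xd5 (blk 53, set 5) → MISS  vc=[]
1: 0xd4 (blk 53, set 5) → L1-HIT  vc=[]
2: 0xd4 (blk 53, set 5) → L1-HIT  vc=[]
3: 0x8b (blk 34, set 2) → MISS  vc=[]
4: 0xd4 (blk 53, set 5) → L1-HIT  vc=[]
5: 0x8e (blk 35, set 3) → MISS  vc=[]
6: 0x4d (blk 19, set 3) → MISS  vc=[35]
7: 0xd7 (blk 53, set 5) → L1-HIT  vc=[35]
8: 0xc9 (blk 50, set 2) → MISS  vc=[35, 34]
9: 0x89 (blk 34, set 2) → VC-HIT  vc=[35, 50]
10: 0x8a (blk 34, set 2) → L1-HIT  vc=[35, 50]
11: 0x4b (blk 18, set 2) → MISS  vc=[35, 50, 34]
12: 0x29 (blk 10, set 2) → MISS  vc=[35, 50, 34, 18]
13: 0x4b (blk 18, set 2) → VC-HIT  vc=[35, 50, 34, 10]
14: 0x29 (blk 10, set 2) → VC-HIT  vc=[35, 50, 34, 18]

OUTCOME = MISS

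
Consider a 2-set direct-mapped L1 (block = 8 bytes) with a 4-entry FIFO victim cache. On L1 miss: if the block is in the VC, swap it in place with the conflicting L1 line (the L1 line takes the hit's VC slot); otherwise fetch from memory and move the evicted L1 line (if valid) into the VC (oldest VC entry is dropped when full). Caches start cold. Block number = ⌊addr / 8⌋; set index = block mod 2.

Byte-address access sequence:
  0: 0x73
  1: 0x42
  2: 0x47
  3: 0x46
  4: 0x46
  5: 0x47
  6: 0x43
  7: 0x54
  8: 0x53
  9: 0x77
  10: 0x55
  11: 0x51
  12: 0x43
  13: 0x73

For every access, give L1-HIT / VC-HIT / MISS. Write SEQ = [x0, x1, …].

SEQ = [MISS, MISS, L1-HIT, L1-HIT, L1-HIT, L1-HIT, L1-HIT, MISS, L1-HIT, VC-HIT, VC-HIT, L1-HIT, VC-HIT, VC-HIT]

#0 0x73→b14/s0 MISS; vc=[]
#1 0x42→b8/s0 MISS; vc=[14]
#2 0x47→b8/s0 L1-HIT; vc=[14]
#3 0x46→b8/s0 L1-HIT; vc=[14]
#4 0x46→b8/s0 L1-HIT; vc=[14]
#5 0x47→b8/s0 L1-HIT; vc=[14]
#6 0x43→b8/s0 L1-HIT; vc=[14]
#7 0x54→b10/s0 MISS; vc=[14,8]
#8 0x53→b10/s0 L1-HIT; vc=[14,8]
#9 0x77→b14/s0 VC-HIT; vc=[10,8]
#10 0x55→b10/s0 VC-HIT; vc=[14,8]
#11 0x51→b10/s0 L1-HIT; vc=[14,8]
#12 0x43→b8/s0 VC-HIT; vc=[14,10]
#13 0x73→b14/s0 VC-HIT; vc=[8,10]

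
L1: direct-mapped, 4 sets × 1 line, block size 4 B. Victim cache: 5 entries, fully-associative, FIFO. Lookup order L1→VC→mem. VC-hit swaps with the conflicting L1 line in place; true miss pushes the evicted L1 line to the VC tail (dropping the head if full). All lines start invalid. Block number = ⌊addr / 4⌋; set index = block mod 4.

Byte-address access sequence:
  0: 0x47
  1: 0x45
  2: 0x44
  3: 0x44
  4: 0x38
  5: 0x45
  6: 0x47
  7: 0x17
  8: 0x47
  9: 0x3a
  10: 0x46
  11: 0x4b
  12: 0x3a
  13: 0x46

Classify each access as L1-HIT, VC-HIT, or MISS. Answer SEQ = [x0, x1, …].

SEQ = [MISS, L1-HIT, L1-HIT, L1-HIT, MISS, L1-HIT, L1-HIT, MISS, VC-HIT, L1-HIT, L1-HIT, MISS, VC-HIT, L1-HIT]

0: 0x47 (blk 17, set 1) → MISS  vc=[]
1: 0x45 (blk 17, set 1) → L1-HIT  vc=[]
2: 0x44 (blk 17, set 1) → L1-HIT  vc=[]
3: 0x44 (blk 17, set 1) → L1-HIT  vc=[]
4: 0x38 (blk 14, set 2) → MISS  vc=[]
5: 0x45 (blk 17, set 1) → L1-HIT  vc=[]
6: 0x47 (blk 17, set 1) → L1-HIT  vc=[]
7: 0x17 (blk 5, set 1) → MISS  vc=[17]
8: 0x47 (blk 17, set 1) → VC-HIT  vc=[5]
9: 0x3a (blk 14, set 2) → L1-HIT  vc=[5]
10: 0x46 (blk 17, set 1) → L1-HIT  vc=[5]
11: 0x4b (blk 18, set 2) → MISS  vc=[5, 14]
12: 0x3a (blk 14, set 2) → VC-HIT  vc=[5, 18]
13: 0x46 (blk 17, set 1) → L1-HIT  vc=[5, 18]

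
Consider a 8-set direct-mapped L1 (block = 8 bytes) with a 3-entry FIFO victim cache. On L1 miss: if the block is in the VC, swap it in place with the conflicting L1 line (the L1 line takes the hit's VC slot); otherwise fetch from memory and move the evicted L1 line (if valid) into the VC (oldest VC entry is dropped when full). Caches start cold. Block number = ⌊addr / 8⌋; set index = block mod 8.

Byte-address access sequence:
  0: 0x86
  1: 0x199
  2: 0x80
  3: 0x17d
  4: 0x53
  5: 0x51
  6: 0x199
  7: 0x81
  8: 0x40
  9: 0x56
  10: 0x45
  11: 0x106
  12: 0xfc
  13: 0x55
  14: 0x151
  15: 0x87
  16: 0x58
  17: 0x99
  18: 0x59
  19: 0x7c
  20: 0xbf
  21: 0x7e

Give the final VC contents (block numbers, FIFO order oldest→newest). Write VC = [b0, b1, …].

0: 0x86 (blk 16, set 0) → MISS  vc=[]
1: 0x199 (blk 51, set 3) → MISS  vc=[]
2: 0x80 (blk 16, set 0) → L1-HIT  vc=[]
3: 0x17d (blk 47, set 7) → MISS  vc=[]
4: 0x53 (blk 10, set 2) → MISS  vc=[]
5: 0x51 (blk 10, set 2) → L1-HIT  vc=[]
6: 0x199 (blk 51, set 3) → L1-HIT  vc=[]
7: 0x81 (blk 16, set 0) → L1-HIT  vc=[]
8: 0x40 (blk 8, set 0) → MISS  vc=[16]
9: 0x56 (blk 10, set 2) → L1-HIT  vc=[16]
10: 0x45 (blk 8, set 0) → L1-HIT  vc=[16]
11: 0x106 (blk 32, set 0) → MISS  vc=[16, 8]
12: 0xfc (blk 31, set 7) → MISS  vc=[16, 8, 47]
13: 0x55 (blk 10, set 2) → L1-HIT  vc=[16, 8, 47]
14: 0x151 (blk 42, set 2) → MISS  vc=[8, 47, 10]
15: 0x87 (blk 16, set 0) → MISS  vc=[47, 10, 32]
16: 0x58 (blk 11, set 3) → MISS  vc=[10, 32, 51]
17: 0x99 (blk 19, set 3) → MISS  vc=[32, 51, 11]
18: 0x59 (blk 11, set 3) → VC-HIT  vc=[32, 51, 19]
19: 0x7c (blk 15, set 7) → MISS  vc=[51, 19, 31]
20: 0xbf (blk 23, set 7) → MISS  vc=[19, 31, 15]
21: 0x7e (blk 15, set 7) → VC-HIT  vc=[19, 31, 23]

VC = [19, 31, 23]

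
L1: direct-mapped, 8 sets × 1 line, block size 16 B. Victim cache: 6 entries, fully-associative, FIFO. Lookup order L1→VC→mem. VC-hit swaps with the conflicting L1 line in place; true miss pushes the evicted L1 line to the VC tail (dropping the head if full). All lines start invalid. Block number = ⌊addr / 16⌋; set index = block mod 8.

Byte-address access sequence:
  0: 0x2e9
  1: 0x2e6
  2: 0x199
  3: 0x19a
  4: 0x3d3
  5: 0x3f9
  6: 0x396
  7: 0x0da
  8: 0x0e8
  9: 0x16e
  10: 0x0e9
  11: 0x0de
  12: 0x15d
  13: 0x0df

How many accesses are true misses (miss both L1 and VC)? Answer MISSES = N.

MISSES = 9

0: 0x2e9 (blk 46, set 6) → MISS  vc=[]
1: 0x2e6 (blk 46, set 6) → L1-HIT  vc=[]
2: 0x199 (blk 25, set 1) → MISS  vc=[]
3: 0x19a (blk 25, set 1) → L1-HIT  vc=[]
4: 0x3d3 (blk 61, set 5) → MISS  vc=[]
5: 0x3f9 (blk 63, set 7) → MISS  vc=[]
6: 0x396 (blk 57, set 1) → MISS  vc=[25]
7: 0xda (blk 13, set 5) → MISS  vc=[25, 61]
8: 0xe8 (blk 14, set 6) → MISS  vc=[25, 61, 46]
9: 0x16e (blk 22, set 6) → MISS  vc=[25, 61, 46, 14]
10: 0xe9 (blk 14, set 6) → VC-HIT  vc=[25, 61, 46, 22]
11: 0xde (blk 13, set 5) → L1-HIT  vc=[25, 61, 46, 22]
12: 0x15d (blk 21, set 5) → MISS  vc=[25, 61, 46, 22, 13]
13: 0xdf (blk 13, set 5) → VC-HIT  vc=[25, 61, 46, 22, 21]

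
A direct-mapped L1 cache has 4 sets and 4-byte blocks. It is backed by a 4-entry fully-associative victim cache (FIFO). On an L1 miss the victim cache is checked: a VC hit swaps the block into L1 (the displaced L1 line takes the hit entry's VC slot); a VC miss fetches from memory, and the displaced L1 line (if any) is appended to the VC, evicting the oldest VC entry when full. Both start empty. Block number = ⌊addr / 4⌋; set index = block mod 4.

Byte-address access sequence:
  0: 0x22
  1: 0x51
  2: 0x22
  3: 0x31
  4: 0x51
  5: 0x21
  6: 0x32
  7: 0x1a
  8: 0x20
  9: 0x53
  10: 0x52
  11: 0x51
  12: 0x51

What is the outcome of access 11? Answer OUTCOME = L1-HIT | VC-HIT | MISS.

0: 0x22 (blk 8, set 0) → MISS  vc=[]
1: 0x51 (blk 20, set 0) → MISS  vc=[8]
2: 0x22 (blk 8, set 0) → VC-HIT  vc=[20]
3: 0x31 (blk 12, set 0) → MISS  vc=[20, 8]
4: 0x51 (blk 20, set 0) → VC-HIT  vc=[12, 8]
5: 0x21 (blk 8, set 0) → VC-HIT  vc=[12, 20]
6: 0x32 (blk 12, set 0) → VC-HIT  vc=[8, 20]
7: 0x1a (blk 6, set 2) → MISS  vc=[8, 20]
8: 0x20 (blk 8, set 0) → VC-HIT  vc=[12, 20]
9: 0x53 (blk 20, set 0) → VC-HIT  vc=[12, 8]
10: 0x52 (blk 20, set 0) → L1-HIT  vc=[12, 8]
11: 0x51 (blk 20, set 0) → L1-HIT  vc=[12, 8]
12: 0x51 (blk 20, set 0) → L1-HIT  vc=[12, 8]

OUTCOME = L1-HIT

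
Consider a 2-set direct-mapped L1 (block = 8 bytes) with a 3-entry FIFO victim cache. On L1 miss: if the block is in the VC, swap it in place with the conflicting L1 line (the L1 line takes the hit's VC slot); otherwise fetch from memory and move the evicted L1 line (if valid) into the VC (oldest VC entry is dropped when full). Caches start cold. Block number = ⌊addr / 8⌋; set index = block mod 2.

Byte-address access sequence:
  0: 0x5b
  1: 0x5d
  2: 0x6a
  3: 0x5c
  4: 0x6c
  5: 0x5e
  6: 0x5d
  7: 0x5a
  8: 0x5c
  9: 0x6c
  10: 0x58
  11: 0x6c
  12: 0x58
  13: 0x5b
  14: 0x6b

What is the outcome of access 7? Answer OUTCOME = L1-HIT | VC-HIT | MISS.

  [0] addr=0x5b blk=11 s=1: MISS | VC []
  [1] addr=0x5d blk=11 s=1: L1-HIT | VC []
  [2] addr=0x6a blk=13 s=1: MISS | VC [11]
  [3] addr=0x5c blk=11 s=1: VC-HIT | VC [13]
  [4] addr=0x6c blk=13 s=1: VC-HIT | VC [11]
  [5] addr=0x5e blk=11 s=1: VC-HIT | VC [13]
  [6] addr=0x5d blk=11 s=1: L1-HIT | VC [13]
  [7] addr=0x5a blk=11 s=1: L1-HIT | VC [13]
  [8] addr=0x5c blk=11 s=1: L1-HIT | VC [13]
  [9] addr=0x6c blk=13 s=1: VC-HIT | VC [11]
  [10] addr=0x58 blk=11 s=1: VC-HIT | VC [13]
  [11] addr=0x6c blk=13 s=1: VC-HIT | VC [11]
  [12] addr=0x58 blk=11 s=1: VC-HIT | VC [13]
  [13] addr=0x5b blk=11 s=1: L1-HIT | VC [13]
  [14] addr=0x6b blk=13 s=1: VC-HIT | VC [11]

OUTCOME = L1-HIT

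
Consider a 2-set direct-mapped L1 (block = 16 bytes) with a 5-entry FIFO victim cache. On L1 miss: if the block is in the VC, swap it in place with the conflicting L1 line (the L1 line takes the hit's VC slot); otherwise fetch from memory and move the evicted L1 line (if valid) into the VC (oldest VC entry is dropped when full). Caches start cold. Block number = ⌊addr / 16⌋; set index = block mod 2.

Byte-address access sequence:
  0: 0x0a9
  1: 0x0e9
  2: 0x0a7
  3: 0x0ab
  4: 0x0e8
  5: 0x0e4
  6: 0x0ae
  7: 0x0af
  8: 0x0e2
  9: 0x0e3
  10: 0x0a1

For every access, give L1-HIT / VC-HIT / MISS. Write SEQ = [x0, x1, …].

0: 0xa9 (blk 10, set 0) → MISS  vc=[]
1: 0xe9 (blk 14, set 0) → MISS  vc=[10]
2: 0xa7 (blk 10, set 0) → VC-HIT  vc=[14]
3: 0xab (blk 10, set 0) → L1-HIT  vc=[14]
4: 0xe8 (blk 14, set 0) → VC-HIT  vc=[10]
5: 0xe4 (blk 14, set 0) → L1-HIT  vc=[10]
6: 0xae (blk 10, set 0) → VC-HIT  vc=[14]
7: 0xaf (blk 10, set 0) → L1-HIT  vc=[14]
8: 0xe2 (blk 14, set 0) → VC-HIT  vc=[10]
9: 0xe3 (blk 14, set 0) → L1-HIT  vc=[10]
10: 0xa1 (blk 10, set 0) → VC-HIT  vc=[14]

SEQ = [MISS, MISS, VC-HIT, L1-HIT, VC-HIT, L1-HIT, VC-HIT, L1-HIT, VC-HIT, L1-HIT, VC-HIT]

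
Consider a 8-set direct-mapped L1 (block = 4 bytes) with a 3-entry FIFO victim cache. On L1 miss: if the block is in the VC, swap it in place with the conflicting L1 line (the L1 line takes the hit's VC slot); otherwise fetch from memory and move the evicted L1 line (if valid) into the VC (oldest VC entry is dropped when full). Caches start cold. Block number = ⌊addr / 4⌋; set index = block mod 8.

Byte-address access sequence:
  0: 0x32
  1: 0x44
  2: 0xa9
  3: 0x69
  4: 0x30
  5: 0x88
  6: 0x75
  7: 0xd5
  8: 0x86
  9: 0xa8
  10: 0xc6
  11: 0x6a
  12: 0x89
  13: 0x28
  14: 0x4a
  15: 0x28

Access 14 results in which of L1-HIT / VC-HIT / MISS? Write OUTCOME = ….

OUTCOME = MISS

  [0] addr=0x32 blk=12 s=4: MISS | VC []
  [1] addr=0x44 blk=17 s=1: MISS | VC []
  [2] addr=0xa9 blk=42 s=2: MISS | VC []
  [3] addr=0x69 blk=26 s=2: MISS | VC [42]
  [4] addr=0x30 blk=12 s=4: L1-HIT | VC [42]
  [5] addr=0x88 blk=34 s=2: MISS | VC [42, 26]
  [6] addr=0x75 blk=29 s=5: MISS | VC [42, 26]
  [7] addr=0xd5 blk=53 s=5: MISS | VC [42, 26, 29]
  [8] addr=0x86 blk=33 s=1: MISS | VC [26, 29, 17]
  [9] addr=0xa8 blk=42 s=2: MISS | VC [29, 17, 34]
  [10] addr=0xc6 blk=49 s=1: MISS | VC [17, 34, 33]
  [11] addr=0x6a blk=26 s=2: MISS | VC [34, 33, 42]
  [12] addr=0x89 blk=34 s=2: VC-HIT | VC [26, 33, 42]
  [13] addr=0x28 blk=10 s=2: MISS | VC [33, 42, 34]
  [14] addr=0x4a blk=18 s=2: MISS | VC [42, 34, 10]
  [15] addr=0x28 blk=10 s=2: VC-HIT | VC [42, 34, 18]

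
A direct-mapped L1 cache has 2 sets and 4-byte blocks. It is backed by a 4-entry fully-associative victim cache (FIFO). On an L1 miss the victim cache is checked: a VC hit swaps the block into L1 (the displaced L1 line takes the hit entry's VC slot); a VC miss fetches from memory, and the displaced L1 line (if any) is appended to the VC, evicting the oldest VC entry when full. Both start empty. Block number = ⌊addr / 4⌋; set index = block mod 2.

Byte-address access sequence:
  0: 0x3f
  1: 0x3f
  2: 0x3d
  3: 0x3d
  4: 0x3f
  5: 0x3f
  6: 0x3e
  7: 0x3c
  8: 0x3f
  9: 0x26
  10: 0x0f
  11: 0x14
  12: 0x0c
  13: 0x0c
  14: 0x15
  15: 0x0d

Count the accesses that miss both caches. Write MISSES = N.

  [0] addr=0x3f blk=15 s=1: MISS | VC []
  [1] addr=0x3f blk=15 s=1: L1-HIT | VC []
  [2] addr=0x3d blk=15 s=1: L1-HIT | VC []
  [3] addr=0x3d blk=15 s=1: L1-HIT | VC []
  [4] addr=0x3f blk=15 s=1: L1-HIT | VC []
  [5] addr=0x3f blk=15 s=1: L1-HIT | VC []
  [6] addr=0x3e blk=15 s=1: L1-HIT | VC []
  [7] addr=0x3c blk=15 s=1: L1-HIT | VC []
  [8] addr=0x3f blk=15 s=1: L1-HIT | VC []
  [9] addr=0x26 blk=9 s=1: MISS | VC [15]
  [10] addr=0xf blk=3 s=1: MISS | VC [15, 9]
  [11] addr=0x14 blk=5 s=1: MISS | VC [15, 9, 3]
  [12] addr=0xc blk=3 s=1: VC-HIT | VC [15, 9, 5]
  [13] addr=0xc blk=3 s=1: L1-HIT | VC [15, 9, 5]
  [14] addr=0x15 blk=5 s=1: VC-HIT | VC [15, 9, 3]
  [15] addr=0xd blk=3 s=1: VC-HIT | VC [15, 9, 5]

MISSES = 4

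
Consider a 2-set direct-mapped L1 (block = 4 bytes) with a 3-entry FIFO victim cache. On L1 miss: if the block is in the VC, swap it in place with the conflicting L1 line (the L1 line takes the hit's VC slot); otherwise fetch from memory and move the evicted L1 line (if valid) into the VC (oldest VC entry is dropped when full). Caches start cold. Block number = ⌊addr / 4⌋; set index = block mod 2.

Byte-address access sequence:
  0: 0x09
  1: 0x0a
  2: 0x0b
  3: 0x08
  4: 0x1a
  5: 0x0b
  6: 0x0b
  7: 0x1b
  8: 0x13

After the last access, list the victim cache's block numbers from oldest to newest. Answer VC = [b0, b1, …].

  [0] addr=0x9 blk=2 s=0: MISS | VC []
  [1] addr=0xa blk=2 s=0: L1-HIT | VC []
  [2] addr=0xb blk=2 s=0: L1-HIT | VC []
  [3] addr=0x8 blk=2 s=0: L1-HIT | VC []
  [4] addr=0x1a blk=6 s=0: MISS | VC [2]
  [5] addr=0xb blk=2 s=0: VC-HIT | VC [6]
  [6] addr=0xb blk=2 s=0: L1-HIT | VC [6]
  [7] addr=0x1b blk=6 s=0: VC-HIT | VC [2]
  [8] addr=0x13 blk=4 s=0: MISS | VC [2, 6]

VC = [2, 6]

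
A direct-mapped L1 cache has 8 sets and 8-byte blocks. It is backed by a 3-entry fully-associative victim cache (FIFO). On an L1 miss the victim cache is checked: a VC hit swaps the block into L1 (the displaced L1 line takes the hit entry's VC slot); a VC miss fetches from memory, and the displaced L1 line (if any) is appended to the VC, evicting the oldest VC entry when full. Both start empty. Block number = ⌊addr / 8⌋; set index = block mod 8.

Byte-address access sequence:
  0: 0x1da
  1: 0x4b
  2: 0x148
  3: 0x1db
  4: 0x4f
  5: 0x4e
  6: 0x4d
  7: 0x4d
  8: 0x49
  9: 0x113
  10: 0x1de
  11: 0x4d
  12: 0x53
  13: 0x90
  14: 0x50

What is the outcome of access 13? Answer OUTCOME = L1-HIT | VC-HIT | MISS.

  [0] addr=0x1da blk=59 s=3: MISS | VC []
  [1] addr=0x4b blk=9 s=1: MISS | VC []
  [2] addr=0x148 blk=41 s=1: MISS | VC [9]
  [3] addr=0x1db blk=59 s=3: L1-HIT | VC [9]
  [4] addr=0x4f blk=9 s=1: VC-HIT | VC [41]
  [5] addr=0x4e blk=9 s=1: L1-HIT | VC [41]
  [6] addr=0x4d blk=9 s=1: L1-HIT | VC [41]
  [7] addr=0x4d blk=9 s=1: L1-HIT | VC [41]
  [8] addr=0x49 blk=9 s=1: L1-HIT | VC [41]
  [9] addr=0x113 blk=34 s=2: MISS | VC [41]
  [10] addr=0x1de blk=59 s=3: L1-HIT | VC [41]
  [11] addr=0x4d blk=9 s=1: L1-HIT | VC [41]
  [12] addr=0x53 blk=10 s=2: MISS | VC [41, 34]
  [13] addr=0x90 blk=18 s=2: MISS | VC [41, 34, 10]
  [14] addr=0x50 blk=10 s=2: VC-HIT | VC [41, 34, 18]

OUTCOME = MISS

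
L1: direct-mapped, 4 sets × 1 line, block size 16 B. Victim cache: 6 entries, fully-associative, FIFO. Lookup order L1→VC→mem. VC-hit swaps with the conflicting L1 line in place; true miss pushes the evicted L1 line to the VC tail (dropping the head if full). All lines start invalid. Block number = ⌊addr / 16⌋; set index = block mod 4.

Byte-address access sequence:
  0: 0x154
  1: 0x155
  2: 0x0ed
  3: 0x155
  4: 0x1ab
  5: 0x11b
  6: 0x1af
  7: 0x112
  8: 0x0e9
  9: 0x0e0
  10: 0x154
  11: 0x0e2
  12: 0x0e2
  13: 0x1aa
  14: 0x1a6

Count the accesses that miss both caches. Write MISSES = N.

MISSES = 4

  [0] addr=0x154 blk=21 s=1: MISS | VC []
  [1] addr=0x155 blk=21 s=1: L1-HIT | VC []
  [2] addr=0xed blk=14 s=2: MISS | VC []
  [3] addr=0x155 blk=21 s=1: L1-HIT | VC []
  [4] addr=0x1ab blk=26 s=2: MISS | VC [14]
  [5] addr=0x11b blk=17 s=1: MISS | VC [14, 21]
  [6] addr=0x1af blk=26 s=2: L1-HIT | VC [14, 21]
  [7] addr=0x112 blk=17 s=1: L1-HIT | VC [14, 21]
  [8] addr=0xe9 blk=14 s=2: VC-HIT | VC [26, 21]
  [9] addr=0xe0 blk=14 s=2: L1-HIT | VC [26, 21]
  [10] addr=0x154 blk=21 s=1: VC-HIT | VC [26, 17]
  [11] addr=0xe2 blk=14 s=2: L1-HIT | VC [26, 17]
  [12] addr=0xe2 blk=14 s=2: L1-HIT | VC [26, 17]
  [13] addr=0x1aa blk=26 s=2: VC-HIT | VC [14, 17]
  [14] addr=0x1a6 blk=26 s=2: L1-HIT | VC [14, 17]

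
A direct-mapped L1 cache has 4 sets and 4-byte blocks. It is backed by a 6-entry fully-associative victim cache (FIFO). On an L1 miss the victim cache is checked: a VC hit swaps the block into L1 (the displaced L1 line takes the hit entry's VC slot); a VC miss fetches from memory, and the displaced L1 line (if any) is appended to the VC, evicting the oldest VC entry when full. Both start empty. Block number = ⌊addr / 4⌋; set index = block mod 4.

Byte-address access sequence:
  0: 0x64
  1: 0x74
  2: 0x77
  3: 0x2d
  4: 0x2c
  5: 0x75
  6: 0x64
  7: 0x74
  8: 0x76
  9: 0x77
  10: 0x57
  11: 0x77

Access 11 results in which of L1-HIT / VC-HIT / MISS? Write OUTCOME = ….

#0 0x64→b25/s1 MISS; vc=[]
#1 0x74→b29/s1 MISS; vc=[25]
#2 0x77→b29/s1 L1-HIT; vc=[25]
#3 0x2d→b11/s3 MISS; vc=[25]
#4 0x2c→b11/s3 L1-HIT; vc=[25]
#5 0x75→b29/s1 L1-HIT; vc=[25]
#6 0x64→b25/s1 VC-HIT; vc=[29]
#7 0x74→b29/s1 VC-HIT; vc=[25]
#8 0x76→b29/s1 L1-HIT; vc=[25]
#9 0x77→b29/s1 L1-HIT; vc=[25]
#10 0x57→b21/s1 MISS; vc=[25,29]
#11 0x77→b29/s1 VC-HIT; vc=[25,21]

OUTCOME = VC-HIT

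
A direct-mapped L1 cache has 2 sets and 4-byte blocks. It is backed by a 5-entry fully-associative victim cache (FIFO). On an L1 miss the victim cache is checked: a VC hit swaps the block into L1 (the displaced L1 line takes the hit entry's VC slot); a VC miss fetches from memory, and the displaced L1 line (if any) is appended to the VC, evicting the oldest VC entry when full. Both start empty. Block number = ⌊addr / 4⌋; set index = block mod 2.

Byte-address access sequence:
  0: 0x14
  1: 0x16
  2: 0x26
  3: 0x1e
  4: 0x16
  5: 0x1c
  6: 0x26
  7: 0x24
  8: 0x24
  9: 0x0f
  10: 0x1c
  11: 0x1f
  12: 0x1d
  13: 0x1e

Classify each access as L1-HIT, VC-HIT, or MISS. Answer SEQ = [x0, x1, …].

0: 0x14 (blk 5, set 1) → MISS  vc=[]
1: 0x16 (blk 5, set 1) → L1-HIT  vc=[]
2: 0x26 (blk 9, set 1) → MISS  vc=[5]
3: 0x1e (blk 7, set 1) → MISS  vc=[5, 9]
4: 0x16 (blk 5, set 1) → VC-HIT  vc=[7, 9]
5: 0x1c (blk 7, set 1) → VC-HIT  vc=[5, 9]
6: 0x26 (blk 9, set 1) → VC-HIT  vc=[5, 7]
7: 0x24 (blk 9, set 1) → L1-HIT  vc=[5, 7]
8: 0x24 (blk 9, set 1) → L1-HIT  vc=[5, 7]
9: 0xf (blk 3, set 1) → MISS  vc=[5, 7, 9]
10: 0x1c (blk 7, set 1) → VC-HIT  vc=[5, 3, 9]
11: 0x1f (blk 7, set 1) → L1-HIT  vc=[5, 3, 9]
12: 0x1d (blk 7, set 1) → L1-HIT  vc=[5, 3, 9]
13: 0x1e (blk 7, set 1) → L1-HIT  vc=[5, 3, 9]

SEQ = [MISS, L1-HIT, MISS, MISS, VC-HIT, VC-HIT, VC-HIT, L1-HIT, L1-HIT, MISS, VC-HIT, L1-HIT, L1-HIT, L1-HIT]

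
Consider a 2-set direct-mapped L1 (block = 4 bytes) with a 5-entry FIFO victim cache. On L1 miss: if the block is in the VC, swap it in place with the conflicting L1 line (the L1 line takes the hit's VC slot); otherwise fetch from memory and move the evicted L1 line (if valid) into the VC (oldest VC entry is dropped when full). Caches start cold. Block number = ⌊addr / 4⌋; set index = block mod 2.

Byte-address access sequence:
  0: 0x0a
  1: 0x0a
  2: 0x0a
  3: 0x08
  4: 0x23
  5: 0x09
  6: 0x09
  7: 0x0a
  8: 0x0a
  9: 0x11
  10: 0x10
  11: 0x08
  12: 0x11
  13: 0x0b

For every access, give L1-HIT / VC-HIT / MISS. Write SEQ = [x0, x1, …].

SEQ = [MISS, L1-HIT, L1-HIT, L1-HIT, MISS, VC-HIT, L1-HIT, L1-HIT, L1-HIT, MISS, L1-HIT, VC-HIT, VC-HIT, VC-HIT]

  [0] addr=0xa blk=2 s=0: MISS | VC []
  [1] addr=0xa blk=2 s=0: L1-HIT | VC []
  [2] addr=0xa blk=2 s=0: L1-HIT | VC []
  [3] addr=0x8 blk=2 s=0: L1-HIT | VC []
  [4] addr=0x23 blk=8 s=0: MISS | VC [2]
  [5] addr=0x9 blk=2 s=0: VC-HIT | VC [8]
  [6] addr=0x9 blk=2 s=0: L1-HIT | VC [8]
  [7] addr=0xa blk=2 s=0: L1-HIT | VC [8]
  [8] addr=0xa blk=2 s=0: L1-HIT | VC [8]
  [9] addr=0x11 blk=4 s=0: MISS | VC [8, 2]
  [10] addr=0x10 blk=4 s=0: L1-HIT | VC [8, 2]
  [11] addr=0x8 blk=2 s=0: VC-HIT | VC [8, 4]
  [12] addr=0x11 blk=4 s=0: VC-HIT | VC [8, 2]
  [13] addr=0xb blk=2 s=0: VC-HIT | VC [8, 4]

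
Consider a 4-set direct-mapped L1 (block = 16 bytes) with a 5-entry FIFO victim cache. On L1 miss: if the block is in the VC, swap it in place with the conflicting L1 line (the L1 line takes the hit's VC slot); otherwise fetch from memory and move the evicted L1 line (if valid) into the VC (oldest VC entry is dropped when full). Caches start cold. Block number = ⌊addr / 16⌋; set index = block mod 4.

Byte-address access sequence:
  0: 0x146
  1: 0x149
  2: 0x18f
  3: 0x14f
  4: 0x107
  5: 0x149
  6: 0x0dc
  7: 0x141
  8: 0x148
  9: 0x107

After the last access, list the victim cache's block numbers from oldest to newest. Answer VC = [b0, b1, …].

VC = [24, 20]

  [0] addr=0x146 blk=20 s=0: MISS | VC []
  [1] addr=0x149 blk=20 s=0: L1-HIT | VC []
  [2] addr=0x18f blk=24 s=0: MISS | VC [20]
  [3] addr=0x14f blk=20 s=0: VC-HIT | VC [24]
  [4] addr=0x107 blk=16 s=0: MISS | VC [24, 20]
  [5] addr=0x149 blk=20 s=0: VC-HIT | VC [24, 16]
  [6] addr=0xdc blk=13 s=1: MISS | VC [24, 16]
  [7] addr=0x141 blk=20 s=0: L1-HIT | VC [24, 16]
  [8] addr=0x148 blk=20 s=0: L1-HIT | VC [24, 16]
  [9] addr=0x107 blk=16 s=0: VC-HIT | VC [24, 20]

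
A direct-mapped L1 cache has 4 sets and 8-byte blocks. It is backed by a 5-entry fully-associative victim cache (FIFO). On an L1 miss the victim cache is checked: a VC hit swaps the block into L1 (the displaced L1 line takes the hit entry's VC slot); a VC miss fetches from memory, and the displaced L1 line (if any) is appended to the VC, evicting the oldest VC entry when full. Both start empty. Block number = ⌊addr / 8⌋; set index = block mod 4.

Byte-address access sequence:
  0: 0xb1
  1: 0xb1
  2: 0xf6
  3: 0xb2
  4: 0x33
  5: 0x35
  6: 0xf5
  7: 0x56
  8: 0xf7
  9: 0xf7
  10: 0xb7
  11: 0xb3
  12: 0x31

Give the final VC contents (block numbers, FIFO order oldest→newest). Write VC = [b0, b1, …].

#0 0xb1→b22/s2 MISS; vc=[]
#1 0xb1→b22/s2 L1-HIT; vc=[]
#2 0xf6→b30/s2 MISS; vc=[22]
#3 0xb2→b22/s2 VC-HIT; vc=[30]
#4 0x33→b6/s2 MISS; vc=[30,22]
#5 0x35→b6/s2 L1-HIT; vc=[30,22]
#6 0xf5→b30/s2 VC-HIT; vc=[6,22]
#7 0x56→b10/s2 MISS; vc=[6,22,30]
#8 0xf7→b30/s2 VC-HIT; vc=[6,22,10]
#9 0xf7→b30/s2 L1-HIT; vc=[6,22,10]
#10 0xb7→b22/s2 VC-HIT; vc=[6,30,10]
#11 0xb3→b22/s2 L1-HIT; vc=[6,30,10]
#12 0x31→b6/s2 VC-HIT; vc=[22,30,10]

VC = [22, 30, 10]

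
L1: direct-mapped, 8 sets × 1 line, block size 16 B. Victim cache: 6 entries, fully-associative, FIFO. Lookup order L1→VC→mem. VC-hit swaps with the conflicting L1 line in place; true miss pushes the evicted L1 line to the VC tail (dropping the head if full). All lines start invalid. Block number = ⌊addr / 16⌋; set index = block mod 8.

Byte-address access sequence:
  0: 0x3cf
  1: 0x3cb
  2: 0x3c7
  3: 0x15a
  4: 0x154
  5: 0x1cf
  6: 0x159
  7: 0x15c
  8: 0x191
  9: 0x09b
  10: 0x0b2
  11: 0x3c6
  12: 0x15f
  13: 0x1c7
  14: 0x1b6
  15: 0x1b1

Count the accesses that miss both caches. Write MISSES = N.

  [0] addr=0x3cf blk=60 s=4: MISS | VC []
  [1] addr=0x3cb blk=60 s=4: L1-HIT | VC []
  [2] addr=0x3c7 blk=60 s=4: L1-HIT | VC []
  [3] addr=0x15a blk=21 s=5: MISS | VC []
  [4] addr=0x154 blk=21 s=5: L1-HIT | VC []
  [5] addr=0x1cf blk=28 s=4: MISS | VC [60]
  [6] addr=0x159 blk=21 s=5: L1-HIT | VC [60]
  [7] addr=0x15c blk=21 s=5: L1-HIT | VC [60]
  [8] addr=0x191 blk=25 s=1: MISS | VC [60]
  [9] addr=0x9b blk=9 s=1: MISS | VC [60, 25]
  [10] addr=0xb2 blk=11 s=3: MISS | VC [60, 25]
  [11] addr=0x3c6 blk=60 s=4: VC-HIT | VC [28, 25]
  [12] addr=0x15f blk=21 s=5: L1-HIT | VC [28, 25]
  [13] addr=0x1c7 blk=28 s=4: VC-HIT | VC [60, 25]
  [14] addr=0x1b6 blk=27 s=3: MISS | VC [60, 25, 11]
  [15] addr=0x1b1 blk=27 s=3: L1-HIT | VC [60, 25, 11]

MISSES = 7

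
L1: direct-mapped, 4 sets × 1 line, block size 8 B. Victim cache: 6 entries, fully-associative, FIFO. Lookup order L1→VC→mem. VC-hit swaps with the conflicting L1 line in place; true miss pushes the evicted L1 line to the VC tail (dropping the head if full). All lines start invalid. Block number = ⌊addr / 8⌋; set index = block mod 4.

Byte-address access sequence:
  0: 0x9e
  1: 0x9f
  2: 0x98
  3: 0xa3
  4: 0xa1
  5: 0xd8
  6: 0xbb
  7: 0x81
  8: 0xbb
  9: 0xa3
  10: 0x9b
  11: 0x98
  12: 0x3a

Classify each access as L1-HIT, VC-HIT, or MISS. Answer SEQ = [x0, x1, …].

  [0] addr=0x9e blk=19 s=3: MISS | VC []
  [1] addr=0x9f blk=19 s=3: L1-HIT | VC []
  [2] addr=0x98 blk=19 s=3: L1-HIT | VC []
  [3] addr=0xa3 blk=20 s=0: MISS | VC []
  [4] addr=0xa1 blk=20 s=0: L1-HIT | VC []
  [5] addr=0xd8 blk=27 s=3: MISS | VC [19]
  [6] addr=0xbb blk=23 s=3: MISS | VC [19, 27]
  [7] addr=0x81 blk=16 s=0: MISS | VC [19, 27, 20]
  [8] addr=0xbb blk=23 s=3: L1-HIT | VC [19, 27, 20]
  [9] addr=0xa3 blk=20 s=0: VC-HIT | VC [19, 27, 16]
  [10] addr=0x9b blk=19 s=3: VC-HIT | VC [23, 27, 16]
  [11] addr=0x98 blk=19 s=3: L1-HIT | VC [23, 27, 16]
  [12] addr=0x3a blk=7 s=3: MISS | VC [23, 27, 16, 19]

SEQ = [MISS, L1-HIT, L1-HIT, MISS, L1-HIT, MISS, MISS, MISS, L1-HIT, VC-HIT, VC-HIT, L1-HIT, MISS]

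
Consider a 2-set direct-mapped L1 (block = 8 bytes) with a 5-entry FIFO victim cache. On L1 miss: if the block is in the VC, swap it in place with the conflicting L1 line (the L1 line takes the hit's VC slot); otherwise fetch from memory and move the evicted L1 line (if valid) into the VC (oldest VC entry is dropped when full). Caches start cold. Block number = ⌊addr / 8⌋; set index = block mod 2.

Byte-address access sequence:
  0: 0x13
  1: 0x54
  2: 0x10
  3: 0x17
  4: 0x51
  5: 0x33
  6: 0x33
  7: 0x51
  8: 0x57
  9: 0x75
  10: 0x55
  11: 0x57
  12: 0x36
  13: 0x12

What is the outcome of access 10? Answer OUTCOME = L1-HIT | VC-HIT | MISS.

#0 0x13→b2/s0 MISS; vc=[]
#1 0x54→b10/s0 MISS; vc=[2]
#2 0x10→b2/s0 VC-HIT; vc=[10]
#3 0x17→b2/s0 L1-HIT; vc=[10]
#4 0x51→b10/s0 VC-HIT; vc=[2]
#5 0x33→b6/s0 MISS; vc=[2,10]
#6 0x33→b6/s0 L1-HIT; vc=[2,10]
#7 0x51→b10/s0 VC-HIT; vc=[2,6]
#8 0x57→b10/s0 L1-HIT; vc=[2,6]
#9 0x75→b14/s0 MISS; vc=[2,6,10]
#10 0x55→b10/s0 VC-HIT; vc=[2,6,14]
#11 0x57→b10/s0 L1-HIT; vc=[2,6,14]
#12 0x36→b6/s0 VC-HIT; vc=[2,10,14]
#13 0x12→b2/s0 VC-HIT; vc=[6,10,14]

OUTCOME = VC-HIT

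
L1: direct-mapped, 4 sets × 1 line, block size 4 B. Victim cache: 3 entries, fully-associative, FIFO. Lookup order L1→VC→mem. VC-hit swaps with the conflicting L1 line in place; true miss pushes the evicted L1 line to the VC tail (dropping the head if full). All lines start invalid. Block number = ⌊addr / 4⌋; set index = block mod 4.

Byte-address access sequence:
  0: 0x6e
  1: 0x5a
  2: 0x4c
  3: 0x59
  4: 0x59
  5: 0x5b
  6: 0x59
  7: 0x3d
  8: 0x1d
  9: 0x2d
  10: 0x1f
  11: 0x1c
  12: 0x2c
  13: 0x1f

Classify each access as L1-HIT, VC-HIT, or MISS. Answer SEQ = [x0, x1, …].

  [0] addr=0x6e blk=27 s=3: MISS | VC []
  [1] addr=0x5a blk=22 s=2: MISS | VC []
  [2] addr=0x4c blk=19 s=3: MISS | VC [27]
  [3] addr=0x59 blk=22 s=2: L1-HIT | VC [27]
  [4] addr=0x59 blk=22 s=2: L1-HIT | VC [27]
  [5] addr=0x5b blk=22 s=2: L1-HIT | VC [27]
  [6] addr=0x59 blk=22 s=2: L1-HIT | VC [27]
  [7] addr=0x3d blk=15 s=3: MISS | VC [27, 19]
  [8] addr=0x1d blk=7 s=3: MISS | VC [27, 19, 15]
  [9] addr=0x2d blk=11 s=3: MISS | VC [19, 15, 7]
  [10] addr=0x1f blk=7 s=3: VC-HIT | VC [19, 15, 11]
  [11] addr=0x1c blk=7 s=3: L1-HIT | VC [19, 15, 11]
  [12] addr=0x2c blk=11 s=3: VC-HIT | VC [19, 15, 7]
  [13] addr=0x1f blk=7 s=3: VC-HIT | VC [19, 15, 11]

SEQ = [MISS, MISS, MISS, L1-HIT, L1-HIT, L1-HIT, L1-HIT, MISS, MISS, MISS, VC-HIT, L1-HIT, VC-HIT, VC-HIT]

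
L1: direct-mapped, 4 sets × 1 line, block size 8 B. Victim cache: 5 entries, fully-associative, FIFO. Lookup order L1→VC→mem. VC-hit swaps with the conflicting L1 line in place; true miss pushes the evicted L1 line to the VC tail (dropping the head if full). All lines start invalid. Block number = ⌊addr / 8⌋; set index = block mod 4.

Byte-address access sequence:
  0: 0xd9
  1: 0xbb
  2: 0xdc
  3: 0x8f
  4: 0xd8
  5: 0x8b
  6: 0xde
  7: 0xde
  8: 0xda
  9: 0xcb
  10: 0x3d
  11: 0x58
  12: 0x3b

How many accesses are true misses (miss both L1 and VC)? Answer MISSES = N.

0: 0xd9 (blk 27, set 3) → MISS  vc=[]
1: 0xbb (blk 23, set 3) → MISS  vc=[27]
2: 0xdc (blk 27, set 3) → VC-HIT  vc=[23]
3: 0x8f (blk 17, set 1) → MISS  vc=[23]
4: 0xd8 (blk 27, set 3) → L1-HIT  vc=[23]
5: 0x8b (blk 17, set 1) → L1-HIT  vc=[23]
6: 0xde (blk 27, set 3) → L1-HIT  vc=[23]
7: 0xde (blk 27, set 3) → L1-HIT  vc=[23]
8: 0xda (blk 27, set 3) → L1-HIT  vc=[23]
9: 0xcb (blk 25, set 1) → MISS  vc=[23, 17]
10: 0x3d (blk 7, set 3) → MISS  vc=[23, 17, 27]
11: 0x58 (blk 11, set 3) → MISS  vc=[23, 17, 27, 7]
12: 0x3b (blk 7, set 3) → VC-HIT  vc=[23, 17, 27, 11]

MISSES = 6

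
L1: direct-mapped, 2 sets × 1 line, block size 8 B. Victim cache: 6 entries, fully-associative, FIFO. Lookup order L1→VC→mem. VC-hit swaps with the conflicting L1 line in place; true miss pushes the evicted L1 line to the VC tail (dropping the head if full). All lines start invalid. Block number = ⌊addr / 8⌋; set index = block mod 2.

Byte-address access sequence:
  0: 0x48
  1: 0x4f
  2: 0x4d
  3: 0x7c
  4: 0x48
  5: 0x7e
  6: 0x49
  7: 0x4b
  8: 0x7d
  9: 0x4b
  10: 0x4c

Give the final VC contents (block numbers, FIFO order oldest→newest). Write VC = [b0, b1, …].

#0 0x48→b9/s1 MISS; vc=[]
#1 0x4f→b9/s1 L1-HIT; vc=[]
#2 0x4d→b9/s1 L1-HIT; vc=[]
#3 0x7c→b15/s1 MISS; vc=[9]
#4 0x48→b9/s1 VC-HIT; vc=[15]
#5 0x7e→b15/s1 VC-HIT; vc=[9]
#6 0x49→b9/s1 VC-HIT; vc=[15]
#7 0x4b→b9/s1 L1-HIT; vc=[15]
#8 0x7d→b15/s1 VC-HIT; vc=[9]
#9 0x4b→b9/s1 VC-HIT; vc=[15]
#10 0x4c→b9/s1 L1-HIT; vc=[15]

VC = [15]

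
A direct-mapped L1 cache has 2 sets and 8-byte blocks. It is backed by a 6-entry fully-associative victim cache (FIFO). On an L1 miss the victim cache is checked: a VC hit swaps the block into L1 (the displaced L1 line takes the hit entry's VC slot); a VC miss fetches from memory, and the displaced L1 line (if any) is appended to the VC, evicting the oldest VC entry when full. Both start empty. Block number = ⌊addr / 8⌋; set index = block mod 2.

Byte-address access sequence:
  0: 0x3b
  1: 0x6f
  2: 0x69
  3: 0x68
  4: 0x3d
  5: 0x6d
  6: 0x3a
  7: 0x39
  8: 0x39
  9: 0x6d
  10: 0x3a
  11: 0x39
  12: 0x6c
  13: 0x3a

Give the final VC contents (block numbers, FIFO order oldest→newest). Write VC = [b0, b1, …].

#0 0x3b→b7/s1 MISS; vc=[]
#1 0x6f→b13/s1 MISS; vc=[7]
#2 0x69→b13/s1 L1-HIT; vc=[7]
#3 0x68→b13/s1 L1-HIT; vc=[7]
#4 0x3d→b7/s1 VC-HIT; vc=[13]
#5 0x6d→b13/s1 VC-HIT; vc=[7]
#6 0x3a→b7/s1 VC-HIT; vc=[13]
#7 0x39→b7/s1 L1-HIT; vc=[13]
#8 0x39→b7/s1 L1-HIT; vc=[13]
#9 0x6d→b13/s1 VC-HIT; vc=[7]
#10 0x3a→b7/s1 VC-HIT; vc=[13]
#11 0x39→b7/s1 L1-HIT; vc=[13]
#12 0x6c→b13/s1 VC-HIT; vc=[7]
#13 0x3a→b7/s1 VC-HIT; vc=[13]

VC = [13]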